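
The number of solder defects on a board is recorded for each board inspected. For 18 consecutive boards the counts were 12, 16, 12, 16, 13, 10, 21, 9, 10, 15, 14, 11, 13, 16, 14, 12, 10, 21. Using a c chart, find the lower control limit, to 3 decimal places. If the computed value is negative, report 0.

c̄ = (12 + 16 + 12 + 16 + 13 + 10 + 21 + 9 + 10 + 15 + 14 + 11 + 13 + 16 + 14 + 12 + 10 + 21) / 18 = 245 / 18 = 13.6111
LCL = c̄ − 3√c̄ = 13.6111 − 3 × 3.6893 = 2.5431

2.543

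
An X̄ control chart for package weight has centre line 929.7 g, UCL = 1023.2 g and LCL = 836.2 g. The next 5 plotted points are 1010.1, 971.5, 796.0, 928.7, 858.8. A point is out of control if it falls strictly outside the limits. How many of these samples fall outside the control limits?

Compare each point to [836.2, 1023.2]: sample 3 = 796.0 < LCL.

1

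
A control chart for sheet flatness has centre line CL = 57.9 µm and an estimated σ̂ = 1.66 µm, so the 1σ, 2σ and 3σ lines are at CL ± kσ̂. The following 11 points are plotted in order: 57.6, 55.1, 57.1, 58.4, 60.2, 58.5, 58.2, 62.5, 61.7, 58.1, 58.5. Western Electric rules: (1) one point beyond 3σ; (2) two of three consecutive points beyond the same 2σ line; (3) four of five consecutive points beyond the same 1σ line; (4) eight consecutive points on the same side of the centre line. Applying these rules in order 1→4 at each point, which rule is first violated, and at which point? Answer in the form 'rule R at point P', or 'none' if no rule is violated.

rule 2 at point 9

Zone of each point (C = within 1σ̂, B = 1σ̂–2σ̂, A = 2σ̂–3σ̂, * = beyond 3σ̂; sign = side of CL): 1:-C, 2:-B, 3:-C, 4:+C, 5:+B, 6:+C, 7:+C, 8:+A, 9:+A, 10:+C, 11:+C
Rule 2 (two of three consecutive points beyond the same 2σ limit) is satisfied at point 9.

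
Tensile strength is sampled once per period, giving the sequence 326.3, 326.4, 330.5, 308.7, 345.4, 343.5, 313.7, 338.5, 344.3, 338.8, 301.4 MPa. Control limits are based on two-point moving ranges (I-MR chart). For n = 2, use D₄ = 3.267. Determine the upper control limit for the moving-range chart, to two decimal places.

Moving ranges: 0.1, 4.1, 21.8, 36.7, 1.9, 29.8, 24.8, 5.8, 5.5, 37.4; M̄R̄ = 167.9000 / 10 = 16.7900
UCL_MR = D₄·M̄R̄ = 3.267 × 16.7900 = 54.8529

54.85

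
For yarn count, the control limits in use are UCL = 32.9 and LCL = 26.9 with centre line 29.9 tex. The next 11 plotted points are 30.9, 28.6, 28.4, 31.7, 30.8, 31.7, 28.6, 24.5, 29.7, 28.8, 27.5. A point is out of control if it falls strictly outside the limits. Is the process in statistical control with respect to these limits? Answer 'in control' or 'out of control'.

Compare each point to [26.9, 32.9]: sample 8 = 24.5 < LCL.

out of control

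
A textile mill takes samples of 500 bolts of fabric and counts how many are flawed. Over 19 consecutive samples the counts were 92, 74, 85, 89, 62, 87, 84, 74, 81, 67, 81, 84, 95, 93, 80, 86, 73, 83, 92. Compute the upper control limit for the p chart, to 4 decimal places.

0.2141

p̄ = Σdᵢ / (k·n) = 1562 / (19 × 500) = 0.16442
UCL = p̄ + 3·√(p̄(1−p̄)/n) = 0.16442 + 3 × √(0.16442×0.83558/500) = 0.16442 + 3 × 0.01658 = 0.21415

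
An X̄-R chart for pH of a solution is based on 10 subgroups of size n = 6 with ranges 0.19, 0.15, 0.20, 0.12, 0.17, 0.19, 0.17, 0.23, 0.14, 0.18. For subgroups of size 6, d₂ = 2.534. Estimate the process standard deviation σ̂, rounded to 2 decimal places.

0.07

R̄ = (0.19 + 0.15 + 0.20 + 0.12 + 0.17 + 0.19 + 0.17 + 0.23 + 0.14 + 0.18) / 10 = 0.1740
σ̂ = R̄ / d₂ = 0.1740 / 2.534 = 0.0687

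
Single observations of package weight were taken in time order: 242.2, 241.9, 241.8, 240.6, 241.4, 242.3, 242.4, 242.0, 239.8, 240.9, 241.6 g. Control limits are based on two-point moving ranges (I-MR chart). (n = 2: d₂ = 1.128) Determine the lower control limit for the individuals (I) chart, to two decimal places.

239.46

X̄ = (242.2 + 241.9 + 241.8 + 240.6 + 241.4 + 242.3 + 242.4 + 242.0 + 239.8 + 240.9 + 241.6) / 11 = 241.5364
Moving ranges: 0.3, 0.1, 1.2, 0.8, 0.9, 0.1, 0.4, 2.2, 1.1, 0.7; M̄R̄ = 7.8000 / 10 = 0.7800
LCL = X̄ − 3·M̄R̄/d₂ = 241.5364 − 3 × 0.7800 / 1.128 = 239.4619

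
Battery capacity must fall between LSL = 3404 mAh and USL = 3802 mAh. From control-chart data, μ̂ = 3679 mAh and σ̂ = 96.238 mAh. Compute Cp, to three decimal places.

0.689

Cp = (USL − LSL) / (6σ̂) = (3802 − 3404) / (6 × 96.238) = 398.0000 / 577.4280 = 0.6893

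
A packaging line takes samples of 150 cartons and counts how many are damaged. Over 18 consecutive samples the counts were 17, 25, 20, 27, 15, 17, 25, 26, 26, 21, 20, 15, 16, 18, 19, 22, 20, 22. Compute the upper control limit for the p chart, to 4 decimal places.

p̄ = Σdᵢ / (k·n) = 371 / (18 × 150) = 0.13741
UCL = p̄ + 3·√(p̄(1−p̄)/n) = 0.13741 + 3 × √(0.13741×0.86259/150) = 0.13741 + 3 × 0.02811 = 0.22174

0.2217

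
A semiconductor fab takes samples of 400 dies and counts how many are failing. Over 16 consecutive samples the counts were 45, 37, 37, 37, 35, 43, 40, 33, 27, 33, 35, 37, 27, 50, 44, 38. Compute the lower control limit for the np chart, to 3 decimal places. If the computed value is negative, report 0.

p̄ = Σdᵢ / (k·n) = 598 / (16 × 400) = 0.09344
LCL = np̄ − 3·√(np̄(1−p̄)) = 37.3750 − 3 × 5.8209 = 19.9123

19.912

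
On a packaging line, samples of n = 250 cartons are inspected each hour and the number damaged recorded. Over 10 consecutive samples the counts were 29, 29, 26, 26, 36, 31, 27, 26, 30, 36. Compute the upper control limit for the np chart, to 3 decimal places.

44.925

p̄ = Σdᵢ / (k·n) = 296 / (10 × 250) = 0.11840
UCL = np̄ + 3·√(np̄(1−p̄)) = 29.6000 + 3 × √(29.6000×0.88160) = 29.6000 + 3 × 5.1084 = 44.9251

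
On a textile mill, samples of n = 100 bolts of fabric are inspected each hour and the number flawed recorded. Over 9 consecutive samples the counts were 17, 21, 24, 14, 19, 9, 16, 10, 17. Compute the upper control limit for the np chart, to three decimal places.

p̄ = Σdᵢ / (k·n) = 147 / (9 × 100) = 0.16333
UCL = np̄ + 3·√(np̄(1−p̄)) = 16.3333 + 3 × √(16.3333×0.83667) = 16.3333 + 3 × 3.6967 = 27.4234

27.423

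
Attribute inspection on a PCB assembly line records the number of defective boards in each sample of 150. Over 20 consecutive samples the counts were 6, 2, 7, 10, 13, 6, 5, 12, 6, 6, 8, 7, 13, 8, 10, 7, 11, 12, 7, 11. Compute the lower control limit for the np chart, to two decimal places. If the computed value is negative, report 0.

0.00

p̄ = Σdᵢ / (k·n) = 167 / (20 × 150) = 0.05567
LCL = np̄ − 3·√(np̄(1−p̄)) = 8.3500 − 3 × 2.8081 = -0.0742 → 0 (negative, so LCL = 0)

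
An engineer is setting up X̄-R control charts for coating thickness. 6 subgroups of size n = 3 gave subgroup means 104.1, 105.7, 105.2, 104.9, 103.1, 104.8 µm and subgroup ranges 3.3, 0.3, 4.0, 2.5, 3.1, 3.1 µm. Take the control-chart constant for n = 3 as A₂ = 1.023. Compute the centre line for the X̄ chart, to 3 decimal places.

X̄̄ = (104.1 + 105.7 + 105.2 + 104.9 + 103.1 + 104.8) / 6 = 627.8000 / 6 = 104.6333
CL = X̄̄ = 104.6333

104.633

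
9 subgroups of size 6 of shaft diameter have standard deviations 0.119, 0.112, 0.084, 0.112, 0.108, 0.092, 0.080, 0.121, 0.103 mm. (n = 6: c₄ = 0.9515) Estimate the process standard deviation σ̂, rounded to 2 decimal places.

s̄ = (0.119 + 0.112 + 0.084 + 0.112 + 0.108 + 0.092 + 0.080 + 0.121 + 0.103) / 9 = 0.1034
σ̂ = s̄ / c₄ = 0.1034 / 0.9515 = 0.1087

0.11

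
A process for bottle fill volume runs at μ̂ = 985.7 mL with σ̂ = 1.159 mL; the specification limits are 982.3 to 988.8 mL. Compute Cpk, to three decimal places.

0.892

Cpu = (USL − μ̂) / (3σ̂) = (988.8 − 985.7) / (3 × 1.159) = 0.8916; Cpl = (μ̂ − LSL) / (3σ̂) = (985.7 − 982.3) / (3 × 1.159) = 0.9779; Cpk = min(Cpu, Cpl) = 0.8916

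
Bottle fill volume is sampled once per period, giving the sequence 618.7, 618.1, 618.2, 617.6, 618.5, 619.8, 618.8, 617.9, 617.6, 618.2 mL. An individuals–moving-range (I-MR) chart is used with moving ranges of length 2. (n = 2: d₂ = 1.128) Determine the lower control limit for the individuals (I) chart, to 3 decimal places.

616.478

X̄ = (618.7 + 618.1 + 618.2 + 617.6 + 618.5 + 619.8 + 618.8 + 617.9 + 617.6 + 618.2) / 10 = 618.3400
Moving ranges: 0.6, 0.1, 0.6, 0.9, 1.3, 1.0, 0.9, 0.3, 0.6; M̄R̄ = 6.3000 / 9 = 0.7000
LCL = X̄ − 3·M̄R̄/d₂ = 618.3400 − 3 × 0.7000 / 1.128 = 616.4783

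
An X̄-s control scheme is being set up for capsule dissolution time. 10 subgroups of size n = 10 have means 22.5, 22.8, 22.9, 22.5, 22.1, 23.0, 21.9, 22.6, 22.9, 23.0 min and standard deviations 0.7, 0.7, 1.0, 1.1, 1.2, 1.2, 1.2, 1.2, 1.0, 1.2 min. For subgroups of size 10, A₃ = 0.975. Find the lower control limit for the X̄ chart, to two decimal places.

21.60

X̄̄ = (22.5 + 22.8 + 22.9 + 22.5 + 22.1 + 23.0 + 21.9 + 22.6 + 22.9 + 23.0) / 10 = 22.6200
s̄ = (0.7 + 0.7 + 1.0 + 1.1 + 1.2 + 1.2 + 1.2 + 1.2 + 1.0 + 1.2) / 10 = 1.0500
LCL = X̄̄ − A₃·s̄ = 22.6200 − 0.975 × 1.0500 = 21.5962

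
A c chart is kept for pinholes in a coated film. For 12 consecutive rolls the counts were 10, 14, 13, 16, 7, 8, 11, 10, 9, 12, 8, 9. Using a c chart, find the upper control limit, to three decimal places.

c̄ = (10 + 14 + 13 + 16 + 7 + 8 + 11 + 10 + 9 + 12 + 8 + 9) / 12 = 127 / 12 = 10.5833
UCL = c̄ + 3√c̄ = 10.5833 + 3 × √10.5833 = 10.5833 + 3 × 3.2532 = 20.3429

20.343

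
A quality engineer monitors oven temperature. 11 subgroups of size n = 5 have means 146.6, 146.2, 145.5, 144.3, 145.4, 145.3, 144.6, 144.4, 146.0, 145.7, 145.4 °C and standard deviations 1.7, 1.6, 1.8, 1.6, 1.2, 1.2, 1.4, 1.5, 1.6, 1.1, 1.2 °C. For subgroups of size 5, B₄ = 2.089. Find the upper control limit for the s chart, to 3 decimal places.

3.020

s̄ = (1.7 + 1.6 + 1.8 + 1.6 + 1.2 + 1.2 + 1.4 + 1.5 + 1.6 + 1.1 + 1.2) / 11 = 1.4455
UCL_s = B₄·s̄ = 2.089 × 1.4455 = 3.0196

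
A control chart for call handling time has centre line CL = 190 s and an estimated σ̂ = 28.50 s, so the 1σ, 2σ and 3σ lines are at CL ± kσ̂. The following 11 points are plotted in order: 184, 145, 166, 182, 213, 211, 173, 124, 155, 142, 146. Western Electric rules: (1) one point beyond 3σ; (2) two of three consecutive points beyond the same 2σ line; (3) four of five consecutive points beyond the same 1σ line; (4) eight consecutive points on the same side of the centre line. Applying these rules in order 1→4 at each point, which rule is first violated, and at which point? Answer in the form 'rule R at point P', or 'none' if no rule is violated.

rule 3 at point 11

Zone of each point (C = within 1σ̂, B = 1σ̂–2σ̂, A = 2σ̂–3σ̂, * = beyond 3σ̂; sign = side of CL): 1:-C, 2:-B, 3:-C, 4:-C, 5:+C, 6:+C, 7:-C, 8:-A, 9:-B, 10:-B, 11:-B
Rule 3 (four of five consecutive points beyond the same 1σ limit) is satisfied at point 11.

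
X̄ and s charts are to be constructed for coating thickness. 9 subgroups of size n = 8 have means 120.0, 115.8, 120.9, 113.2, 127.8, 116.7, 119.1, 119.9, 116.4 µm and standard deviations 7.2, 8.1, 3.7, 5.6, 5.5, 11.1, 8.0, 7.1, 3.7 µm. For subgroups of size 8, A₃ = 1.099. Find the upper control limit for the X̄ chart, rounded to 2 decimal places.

126.19

X̄̄ = (120.0 + 115.8 + 120.9 + 113.2 + 127.8 + 116.7 + 119.1 + 119.9 + 116.4) / 9 = 118.8667
s̄ = (7.2 + 8.1 + 3.7 + 5.6 + 5.5 + 11.1 + 8.0 + 7.1 + 3.7) / 9 = 6.6667
UCL = X̄̄ + A₃·s̄ = 118.8667 + 1.099 × 6.6667 = 126.1933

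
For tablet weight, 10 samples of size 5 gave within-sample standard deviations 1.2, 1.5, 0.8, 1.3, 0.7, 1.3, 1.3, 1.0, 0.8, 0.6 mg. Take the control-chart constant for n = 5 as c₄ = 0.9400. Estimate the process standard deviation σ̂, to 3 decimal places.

s̄ = (1.2 + 1.5 + 0.8 + 1.3 + 0.7 + 1.3 + 1.3 + 1.0 + 0.8 + 0.6) / 10 = 1.0500
σ̂ = s̄ / c₄ = 1.0500 / 0.9400 = 1.1170

1.117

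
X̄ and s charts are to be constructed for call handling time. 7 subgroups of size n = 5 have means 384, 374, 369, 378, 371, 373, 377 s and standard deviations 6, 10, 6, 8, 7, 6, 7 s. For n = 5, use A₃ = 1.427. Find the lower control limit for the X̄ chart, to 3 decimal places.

X̄̄ = (384 + 374 + 369 + 378 + 371 + 373 + 377) / 7 = 375.1429
s̄ = (6 + 10 + 6 + 8 + 7 + 6 + 7) / 7 = 7.1429
LCL = X̄̄ − A₃·s̄ = 375.1429 − 1.427 × 7.1429 = 364.9500

364.950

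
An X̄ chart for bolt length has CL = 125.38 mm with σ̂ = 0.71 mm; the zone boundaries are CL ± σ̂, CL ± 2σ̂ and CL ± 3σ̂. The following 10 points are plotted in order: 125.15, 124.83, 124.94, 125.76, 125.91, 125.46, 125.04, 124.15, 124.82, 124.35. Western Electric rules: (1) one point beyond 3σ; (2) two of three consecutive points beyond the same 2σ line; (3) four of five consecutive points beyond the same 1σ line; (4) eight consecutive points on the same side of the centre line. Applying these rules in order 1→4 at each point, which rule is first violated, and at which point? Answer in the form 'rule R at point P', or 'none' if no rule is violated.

Zone of each point (C = within 1σ̂, B = 1σ̂–2σ̂, A = 2σ̂–3σ̂, * = beyond 3σ̂; sign = side of CL): 1:-C, 2:-C, 3:-C, 4:+C, 5:+C, 6:+C, 7:-C, 8:-B, 9:-C, 10:-B
No rule fires across all 10 points.

none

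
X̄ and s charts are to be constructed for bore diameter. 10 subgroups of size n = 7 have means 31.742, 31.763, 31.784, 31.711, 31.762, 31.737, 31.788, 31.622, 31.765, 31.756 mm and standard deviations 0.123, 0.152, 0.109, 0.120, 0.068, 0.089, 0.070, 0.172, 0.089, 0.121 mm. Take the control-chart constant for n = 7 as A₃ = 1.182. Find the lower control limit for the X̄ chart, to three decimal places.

X̄̄ = (31.742 + 31.763 + 31.784 + 31.711 + 31.762 + 31.737 + 31.788 + 31.622 + 31.765 + 31.756) / 10 = 31.7430
s̄ = (0.123 + 0.152 + 0.109 + 0.120 + 0.068 + 0.089 + 0.070 + 0.172 + 0.089 + 0.121) / 10 = 0.1113
LCL = X̄̄ − A₃·s̄ = 31.7430 − 1.182 × 0.1113 = 31.6114

31.611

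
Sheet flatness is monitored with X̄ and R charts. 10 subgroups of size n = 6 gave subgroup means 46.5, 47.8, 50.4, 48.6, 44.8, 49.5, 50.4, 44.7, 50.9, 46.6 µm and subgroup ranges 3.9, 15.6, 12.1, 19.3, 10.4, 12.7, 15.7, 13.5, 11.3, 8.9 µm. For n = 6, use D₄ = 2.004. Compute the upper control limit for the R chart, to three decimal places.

R̄ = (3.9 + 15.6 + 12.1 + 19.3 + 10.4 + 12.7 + 15.7 + 13.5 + 11.3 + 8.9) / 10 = 123.4000 / 10 = 12.3400
UCL_R = D₄·R̄ = 2.004 × 12.3400 = 24.7294

24.729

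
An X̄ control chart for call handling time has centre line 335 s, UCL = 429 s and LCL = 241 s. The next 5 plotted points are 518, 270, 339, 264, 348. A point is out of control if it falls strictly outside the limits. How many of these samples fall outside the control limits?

Compare each point to [241, 429]: sample 1 = 518 > UCL.

1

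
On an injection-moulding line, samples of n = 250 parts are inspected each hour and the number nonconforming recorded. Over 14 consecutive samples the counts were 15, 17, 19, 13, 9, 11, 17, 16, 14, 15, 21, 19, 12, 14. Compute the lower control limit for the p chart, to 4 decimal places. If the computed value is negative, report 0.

0.0153

p̄ = Σdᵢ / (k·n) = 212 / (14 × 250) = 0.06057
LCL = p̄ − 3·√(p̄(1−p̄)/n) = 0.06057 − 3 × 0.01509 = 0.01531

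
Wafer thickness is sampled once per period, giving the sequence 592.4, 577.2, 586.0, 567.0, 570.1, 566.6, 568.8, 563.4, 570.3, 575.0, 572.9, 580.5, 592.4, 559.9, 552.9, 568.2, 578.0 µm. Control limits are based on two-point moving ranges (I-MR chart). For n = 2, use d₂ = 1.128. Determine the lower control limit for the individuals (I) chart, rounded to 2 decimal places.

X̄ = (592.4 + 577.2 + 586.0 + 567.0 + 570.1 + 566.6 + 568.8 + 563.4 + 570.3 + 575.0 + 572.9 + 580.5 + 592.4 + 559.9 + 552.9 + 568.2 + 578.0) / 17 = 573.0353
Moving ranges: 15.2, 8.8, 19.0, 3.1, 3.5, 2.2, 5.4, 6.9, 4.7, 2.1, 7.6, 11.9, 32.5, 7.0, 15.3, 9.8; M̄R̄ = 155.0000 / 16 = 9.6875
LCL = X̄ − 3·M̄R̄/d₂ = 573.0353 − 3 × 9.6875 / 1.128 = 547.2707

547.27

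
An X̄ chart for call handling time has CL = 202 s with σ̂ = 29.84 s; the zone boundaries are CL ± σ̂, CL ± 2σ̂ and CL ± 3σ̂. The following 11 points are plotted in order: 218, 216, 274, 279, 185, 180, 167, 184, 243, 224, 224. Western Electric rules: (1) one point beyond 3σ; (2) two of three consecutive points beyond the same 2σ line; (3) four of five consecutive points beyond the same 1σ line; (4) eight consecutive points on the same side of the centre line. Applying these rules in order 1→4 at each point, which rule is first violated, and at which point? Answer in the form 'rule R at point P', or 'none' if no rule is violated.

Zone of each point (C = within 1σ̂, B = 1σ̂–2σ̂, A = 2σ̂–3σ̂, * = beyond 3σ̂; sign = side of CL): 1:+C, 2:+C, 3:+A, 4:+A, 5:-C, 6:-C, 7:-B, 8:-C, 9:+B, 10:+C, 11:+C
Rule 2 (two of three consecutive points beyond the same 2σ limit) is satisfied at point 4.

rule 2 at point 4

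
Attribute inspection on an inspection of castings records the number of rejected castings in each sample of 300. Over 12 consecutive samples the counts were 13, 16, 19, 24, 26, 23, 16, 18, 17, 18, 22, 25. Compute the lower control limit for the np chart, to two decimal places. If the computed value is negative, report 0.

p̄ = Σdᵢ / (k·n) = 237 / (12 × 300) = 0.06583
LCL = np̄ − 3·√(np̄(1−p̄)) = 19.7500 − 3 × 4.2953 = 6.8640

6.86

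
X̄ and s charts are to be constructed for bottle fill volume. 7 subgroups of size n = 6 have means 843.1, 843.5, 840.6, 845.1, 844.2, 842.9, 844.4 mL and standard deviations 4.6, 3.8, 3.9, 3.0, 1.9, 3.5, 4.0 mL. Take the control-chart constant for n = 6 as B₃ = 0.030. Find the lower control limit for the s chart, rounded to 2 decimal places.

0.11

s̄ = (4.6 + 3.8 + 3.9 + 3.0 + 1.9 + 3.5 + 4.0) / 7 = 3.5286
LCL_s = B₃·s̄ = 0.030 × 3.5286 = 0.1059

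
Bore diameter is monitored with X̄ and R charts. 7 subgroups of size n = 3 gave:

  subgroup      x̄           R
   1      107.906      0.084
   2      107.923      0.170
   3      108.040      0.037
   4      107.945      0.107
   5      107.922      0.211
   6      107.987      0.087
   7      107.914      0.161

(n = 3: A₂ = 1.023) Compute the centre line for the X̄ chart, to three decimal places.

107.948

X̄̄ = (107.906 + 107.923 + 108.040 + 107.945 + 107.922 + 107.987 + 107.914) / 7 = 755.6370 / 7 = 107.9481
CL = X̄̄ = 107.9481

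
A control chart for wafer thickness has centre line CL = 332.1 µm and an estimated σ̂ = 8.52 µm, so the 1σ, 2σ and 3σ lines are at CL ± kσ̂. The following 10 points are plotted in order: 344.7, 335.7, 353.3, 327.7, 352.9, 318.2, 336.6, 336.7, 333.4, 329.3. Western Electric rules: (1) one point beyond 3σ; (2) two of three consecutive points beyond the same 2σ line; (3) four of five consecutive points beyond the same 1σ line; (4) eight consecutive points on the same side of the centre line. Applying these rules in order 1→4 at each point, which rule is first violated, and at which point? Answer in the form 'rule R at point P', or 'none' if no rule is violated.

Zone of each point (C = within 1σ̂, B = 1σ̂–2σ̂, A = 2σ̂–3σ̂, * = beyond 3σ̂; sign = side of CL): 1:+B, 2:+C, 3:+A, 4:-C, 5:+A, 6:-B, 7:+C, 8:+C, 9:+C, 10:-C
Rule 2 (two of three consecutive points beyond the same 2σ limit) is satisfied at point 5.

rule 2 at point 5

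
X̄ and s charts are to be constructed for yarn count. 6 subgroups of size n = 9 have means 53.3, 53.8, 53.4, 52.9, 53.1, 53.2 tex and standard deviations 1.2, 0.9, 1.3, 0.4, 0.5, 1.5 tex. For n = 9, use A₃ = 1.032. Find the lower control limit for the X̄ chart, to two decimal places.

52.29

X̄̄ = (53.3 + 53.8 + 53.4 + 52.9 + 53.1 + 53.2) / 6 = 53.2833
s̄ = (1.2 + 0.9 + 1.3 + 0.4 + 0.5 + 1.5) / 6 = 0.9667
LCL = X̄̄ − A₃·s̄ = 53.2833 − 1.032 × 0.9667 = 52.2857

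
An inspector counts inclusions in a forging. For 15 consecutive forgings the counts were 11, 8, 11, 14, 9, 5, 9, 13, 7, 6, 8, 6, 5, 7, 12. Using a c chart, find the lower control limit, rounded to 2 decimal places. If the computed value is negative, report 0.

c̄ = (11 + 8 + 11 + 14 + 9 + 5 + 9 + 13 + 7 + 6 + 8 + 6 + 5 + 7 + 12) / 15 = 131 / 15 = 8.7333
LCL = c̄ − 3√c̄ = 8.7333 − 3 × 2.9552 = -0.1323 → 0 (cannot be negative)

0.00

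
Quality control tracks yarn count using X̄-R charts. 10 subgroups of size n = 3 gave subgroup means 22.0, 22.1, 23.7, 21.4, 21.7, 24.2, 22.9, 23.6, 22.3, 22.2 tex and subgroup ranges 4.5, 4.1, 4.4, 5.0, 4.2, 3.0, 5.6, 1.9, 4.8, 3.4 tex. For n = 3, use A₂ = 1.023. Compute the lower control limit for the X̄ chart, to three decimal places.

18.426

X̄̄ = (22.0 + 22.1 + 23.7 + 21.4 + 21.7 + 24.2 + 22.9 + 23.6 + 22.3 + 22.2) / 10 = 226.1000 / 10 = 22.6100
R̄ = (4.5 + 4.1 + 4.4 + 5.0 + 4.2 + 3.0 + 5.6 + 1.9 + 4.8 + 3.4) / 10 = 40.9000 / 10 = 4.0900
LCL = X̄̄ − A₂·R̄ = 22.6100 − 1.023 × 4.0900 = 18.4259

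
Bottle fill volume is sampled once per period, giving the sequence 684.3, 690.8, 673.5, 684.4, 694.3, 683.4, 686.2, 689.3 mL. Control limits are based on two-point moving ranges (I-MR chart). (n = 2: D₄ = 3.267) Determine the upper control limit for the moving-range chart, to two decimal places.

28.66

Moving ranges: 6.5, 17.3, 10.9, 9.9, 10.9, 2.8, 3.1; M̄R̄ = 61.4000 / 7 = 8.7714
UCL_MR = D₄·M̄R̄ = 3.267 × 8.7714 = 28.6563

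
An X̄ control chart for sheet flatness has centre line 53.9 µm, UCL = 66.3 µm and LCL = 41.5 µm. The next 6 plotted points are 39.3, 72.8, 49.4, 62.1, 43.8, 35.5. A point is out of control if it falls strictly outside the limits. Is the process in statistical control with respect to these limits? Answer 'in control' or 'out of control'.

Compare each point to [41.5, 66.3]: sample 1 = 39.3 < LCL; sample 2 = 72.8 > UCL; sample 6 = 35.5 < LCL.

out of control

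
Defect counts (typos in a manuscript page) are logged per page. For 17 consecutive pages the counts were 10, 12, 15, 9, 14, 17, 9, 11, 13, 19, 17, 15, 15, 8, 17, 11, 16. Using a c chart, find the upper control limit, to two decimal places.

24.40

c̄ = (10 + 12 + 15 + 9 + 14 + 17 + 9 + 11 + 13 + 19 + 17 + 15 + 15 + 8 + 17 + 11 + 16) / 17 = 228 / 17 = 13.4118
UCL = c̄ + 3√c̄ = 13.4118 + 3 × √13.4118 = 13.4118 + 3 × 3.6622 = 24.3984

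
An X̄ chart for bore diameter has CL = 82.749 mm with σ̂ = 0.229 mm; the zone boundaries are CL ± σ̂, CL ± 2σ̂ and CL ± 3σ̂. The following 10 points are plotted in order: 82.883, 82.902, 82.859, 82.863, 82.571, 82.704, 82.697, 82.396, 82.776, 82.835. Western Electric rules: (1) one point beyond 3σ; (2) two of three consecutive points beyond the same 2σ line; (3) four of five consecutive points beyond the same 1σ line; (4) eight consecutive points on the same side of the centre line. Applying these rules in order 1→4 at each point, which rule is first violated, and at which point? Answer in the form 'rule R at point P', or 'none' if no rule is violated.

none

Zone of each point (C = within 1σ̂, B = 1σ̂–2σ̂, A = 2σ̂–3σ̂, * = beyond 3σ̂; sign = side of CL): 1:+C, 2:+C, 3:+C, 4:+C, 5:-C, 6:-C, 7:-C, 8:-B, 9:+C, 10:+C
No rule fires across all 10 points.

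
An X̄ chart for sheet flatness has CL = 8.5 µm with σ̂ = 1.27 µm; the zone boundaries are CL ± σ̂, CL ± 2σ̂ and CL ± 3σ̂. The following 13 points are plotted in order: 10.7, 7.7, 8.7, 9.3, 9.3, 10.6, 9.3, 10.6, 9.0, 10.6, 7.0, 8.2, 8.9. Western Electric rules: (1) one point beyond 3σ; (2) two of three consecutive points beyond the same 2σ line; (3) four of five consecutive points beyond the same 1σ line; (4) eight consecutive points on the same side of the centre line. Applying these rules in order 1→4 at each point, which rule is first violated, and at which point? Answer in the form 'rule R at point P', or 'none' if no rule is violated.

Zone of each point (C = within 1σ̂, B = 1σ̂–2σ̂, A = 2σ̂–3σ̂, * = beyond 3σ̂; sign = side of CL): 1:+B, 2:-C, 3:+C, 4:+C, 5:+C, 6:+B, 7:+C, 8:+B, 9:+C, 10:+B, 11:-B, 12:-C, 13:+C
Rule 4 (eight consecutive points on the same side of the centre line) is satisfied at point 10.

rule 4 at point 10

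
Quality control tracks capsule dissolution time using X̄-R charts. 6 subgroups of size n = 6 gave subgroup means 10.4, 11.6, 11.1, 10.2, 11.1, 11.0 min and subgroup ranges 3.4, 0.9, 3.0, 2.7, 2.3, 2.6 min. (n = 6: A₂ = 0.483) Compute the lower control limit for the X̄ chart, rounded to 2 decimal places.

X̄̄ = (10.4 + 11.6 + 11.1 + 10.2 + 11.1 + 11.0) / 6 = 65.4000 / 6 = 10.9000
R̄ = (3.4 + 0.9 + 3.0 + 2.7 + 2.3 + 2.6) / 6 = 14.9000 / 6 = 2.4833
LCL = X̄̄ − A₂·R̄ = 10.9000 − 0.483 × 2.4833 = 9.7005

9.70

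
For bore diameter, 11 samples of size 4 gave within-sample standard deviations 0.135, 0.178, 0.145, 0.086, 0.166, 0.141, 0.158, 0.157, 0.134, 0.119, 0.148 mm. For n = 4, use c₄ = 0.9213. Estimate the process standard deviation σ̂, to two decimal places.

0.15

s̄ = (0.135 + 0.178 + 0.145 + 0.086 + 0.166 + 0.141 + 0.158 + 0.157 + 0.134 + 0.119 + 0.148) / 11 = 0.1425
σ̂ = s̄ / c₄ = 0.1425 / 0.9213 = 0.1546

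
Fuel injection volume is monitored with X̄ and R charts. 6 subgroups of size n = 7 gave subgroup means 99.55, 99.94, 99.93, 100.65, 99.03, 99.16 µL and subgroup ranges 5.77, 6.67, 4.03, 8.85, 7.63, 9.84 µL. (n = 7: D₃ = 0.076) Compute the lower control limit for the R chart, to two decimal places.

R̄ = (5.77 + 6.67 + 4.03 + 8.85 + 7.63 + 9.84) / 6 = 42.7900 / 6 = 7.1317
LCL_R = D₃·R̄ = 0.076 × 7.1317 = 0.5420

0.54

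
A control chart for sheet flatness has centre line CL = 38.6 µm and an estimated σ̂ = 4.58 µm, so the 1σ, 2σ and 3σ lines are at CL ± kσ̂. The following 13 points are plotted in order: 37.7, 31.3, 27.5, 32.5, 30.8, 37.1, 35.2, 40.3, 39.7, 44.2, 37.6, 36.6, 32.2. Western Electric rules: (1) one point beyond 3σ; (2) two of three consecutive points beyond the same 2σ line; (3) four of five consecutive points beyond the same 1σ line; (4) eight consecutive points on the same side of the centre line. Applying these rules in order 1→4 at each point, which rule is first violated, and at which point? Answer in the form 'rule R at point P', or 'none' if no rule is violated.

Zone of each point (C = within 1σ̂, B = 1σ̂–2σ̂, A = 2σ̂–3σ̂, * = beyond 3σ̂; sign = side of CL): 1:-C, 2:-B, 3:-A, 4:-B, 5:-B, 6:-C, 7:-C, 8:+C, 9:+C, 10:+B, 11:-C, 12:-C, 13:-B
Rule 3 (four of five consecutive points beyond the same 1σ limit) is satisfied at point 5.

rule 3 at point 5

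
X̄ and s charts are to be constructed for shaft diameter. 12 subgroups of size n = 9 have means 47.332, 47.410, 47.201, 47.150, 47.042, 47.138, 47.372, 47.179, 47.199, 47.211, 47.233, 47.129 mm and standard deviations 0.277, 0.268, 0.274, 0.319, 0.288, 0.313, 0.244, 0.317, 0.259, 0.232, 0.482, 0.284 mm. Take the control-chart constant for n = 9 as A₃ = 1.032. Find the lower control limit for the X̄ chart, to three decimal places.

X̄̄ = (47.332 + 47.410 + 47.201 + 47.150 + 47.042 + 47.138 + 47.372 + 47.179 + 47.199 + 47.211 + 47.233 + 47.129) / 12 = 47.2163
s̄ = (0.277 + 0.268 + 0.274 + 0.319 + 0.288 + 0.313 + 0.244 + 0.317 + 0.259 + 0.232 + 0.482 + 0.284) / 12 = 0.2964
LCL = X̄̄ − A₃·s̄ = 47.2163 − 1.032 × 0.2964 = 46.9104

46.910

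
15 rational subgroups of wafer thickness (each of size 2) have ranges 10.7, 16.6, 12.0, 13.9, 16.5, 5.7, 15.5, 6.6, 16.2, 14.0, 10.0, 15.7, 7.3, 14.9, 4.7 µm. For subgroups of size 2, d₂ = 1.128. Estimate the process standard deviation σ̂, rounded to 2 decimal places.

R̄ = (10.7 + 16.6 + 12.0 + 13.9 + 16.5 + 5.7 + 15.5 + 6.6 + 16.2 + 14.0 + 10.0 + 15.7 + 7.3 + 14.9 + 4.7) / 15 = 12.0200
σ̂ = R̄ / d₂ = 12.0200 / 1.128 = 10.6560

10.66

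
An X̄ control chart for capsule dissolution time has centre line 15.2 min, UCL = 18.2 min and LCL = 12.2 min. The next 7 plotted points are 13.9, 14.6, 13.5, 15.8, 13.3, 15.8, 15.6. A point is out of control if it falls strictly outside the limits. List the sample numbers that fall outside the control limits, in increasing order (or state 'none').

All 7 points lie within [12.2, 18.2].

none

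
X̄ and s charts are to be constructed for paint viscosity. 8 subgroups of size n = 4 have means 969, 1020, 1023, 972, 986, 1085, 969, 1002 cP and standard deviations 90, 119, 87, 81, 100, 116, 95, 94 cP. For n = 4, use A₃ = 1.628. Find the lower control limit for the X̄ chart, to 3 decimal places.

X̄̄ = (969 + 1020 + 1023 + 972 + 986 + 1085 + 969 + 1002) / 8 = 1003.2500
s̄ = (90 + 119 + 87 + 81 + 100 + 116 + 95 + 94) / 8 = 97.7500
LCL = X̄̄ − A₃·s̄ = 1003.2500 − 1.628 × 97.7500 = 844.1130

844.113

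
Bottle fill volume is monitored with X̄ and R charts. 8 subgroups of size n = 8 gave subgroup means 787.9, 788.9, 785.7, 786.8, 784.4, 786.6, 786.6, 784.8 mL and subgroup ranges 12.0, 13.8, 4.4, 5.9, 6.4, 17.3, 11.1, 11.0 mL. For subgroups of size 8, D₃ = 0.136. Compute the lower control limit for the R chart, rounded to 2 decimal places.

R̄ = (12.0 + 13.8 + 4.4 + 5.9 + 6.4 + 17.3 + 11.1 + 11.0) / 8 = 81.9000 / 8 = 10.2375
LCL_R = D₃·R̄ = 0.136 × 10.2375 = 1.3923

1.39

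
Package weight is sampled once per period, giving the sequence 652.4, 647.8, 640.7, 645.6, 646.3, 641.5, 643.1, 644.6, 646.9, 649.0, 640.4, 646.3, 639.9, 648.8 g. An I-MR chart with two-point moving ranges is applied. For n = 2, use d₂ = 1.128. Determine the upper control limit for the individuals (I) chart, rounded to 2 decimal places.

657.39

X̄ = (652.4 + 647.8 + 640.7 + 645.6 + 646.3 + 641.5 + 643.1 + 644.6 + 646.9 + 649.0 + 640.4 + 646.3 + 639.9 + 648.8) / 14 = 645.2357
Moving ranges: 4.6, 7.1, 4.9, 0.7, 4.8, 1.6, 1.5, 2.3, 2.1, 8.6, 5.9, 6.4, 8.9; M̄R̄ = 59.4000 / 13 = 4.5692
UCL = X̄ + 3·M̄R̄/d₂ = 645.2357 + 3 × 4.5692 / 1.128 = 657.3879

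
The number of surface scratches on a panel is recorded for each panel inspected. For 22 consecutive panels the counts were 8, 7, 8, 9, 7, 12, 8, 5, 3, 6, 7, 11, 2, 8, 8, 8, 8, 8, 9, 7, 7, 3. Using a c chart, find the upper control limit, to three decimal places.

c̄ = (8 + 7 + 8 + 9 + 7 + 12 + 8 + 5 + 3 + 6 + 7 + 11 + 2 + 8 + 8 + 8 + 8 + 8 + 9 + 7 + 7 + 3) / 22 = 159 / 22 = 7.2273
UCL = c̄ + 3√c̄ = 7.2273 + 3 × √7.2273 = 7.2273 + 3 × 2.6884 = 15.2923

15.292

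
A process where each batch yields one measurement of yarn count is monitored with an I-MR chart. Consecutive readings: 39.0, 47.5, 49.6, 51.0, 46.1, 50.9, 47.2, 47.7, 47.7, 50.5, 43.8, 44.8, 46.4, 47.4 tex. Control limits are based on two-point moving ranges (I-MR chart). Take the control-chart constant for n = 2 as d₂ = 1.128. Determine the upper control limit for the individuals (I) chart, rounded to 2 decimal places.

55.09

X̄ = (39.0 + 47.5 + 49.6 + 51.0 + 46.1 + 50.9 + 47.2 + 47.7 + 47.7 + 50.5 + 43.8 + 44.8 + 46.4 + 47.4) / 14 = 47.1143
Moving ranges: 8.5, 2.1, 1.4, 4.9, 4.8, 3.7, 0.5, 0.0, 2.8, 6.7, 1.0, 1.6, 1.0; M̄R̄ = 39.0000 / 13 = 3.0000
UCL = X̄ + 3·M̄R̄/d₂ = 47.1143 + 3 × 3.0000 / 1.128 = 55.0930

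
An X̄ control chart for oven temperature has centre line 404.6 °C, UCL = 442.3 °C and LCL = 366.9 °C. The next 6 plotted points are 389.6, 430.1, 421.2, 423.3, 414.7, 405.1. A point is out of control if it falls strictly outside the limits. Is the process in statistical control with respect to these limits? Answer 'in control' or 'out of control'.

in control

All 6 points lie within [366.9, 442.3].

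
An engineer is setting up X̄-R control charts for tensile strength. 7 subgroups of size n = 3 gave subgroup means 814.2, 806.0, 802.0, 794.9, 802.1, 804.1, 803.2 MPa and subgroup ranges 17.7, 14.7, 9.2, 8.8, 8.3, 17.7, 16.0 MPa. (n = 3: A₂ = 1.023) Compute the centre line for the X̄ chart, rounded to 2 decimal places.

803.79

X̄̄ = (814.2 + 806.0 + 802.0 + 794.9 + 802.1 + 804.1 + 803.2) / 7 = 5626.5000 / 7 = 803.7857
CL = X̄̄ = 803.7857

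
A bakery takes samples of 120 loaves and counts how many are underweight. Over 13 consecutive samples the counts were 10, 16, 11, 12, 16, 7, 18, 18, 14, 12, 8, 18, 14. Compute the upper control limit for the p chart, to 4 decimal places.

p̄ = Σdᵢ / (k·n) = 174 / (13 × 120) = 0.11154
UCL = p̄ + 3·√(p̄(1−p̄)/n) = 0.11154 + 3 × √(0.11154×0.88846/120) = 0.11154 + 3 × 0.02874 = 0.19775

0.1977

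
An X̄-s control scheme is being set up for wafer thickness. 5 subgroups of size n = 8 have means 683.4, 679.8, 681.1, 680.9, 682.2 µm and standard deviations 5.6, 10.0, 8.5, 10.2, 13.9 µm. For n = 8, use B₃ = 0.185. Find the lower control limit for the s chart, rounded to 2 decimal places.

s̄ = (5.6 + 10.0 + 8.5 + 10.2 + 13.9) / 5 = 9.6400
LCL_s = B₃·s̄ = 0.185 × 9.6400 = 1.7834

1.78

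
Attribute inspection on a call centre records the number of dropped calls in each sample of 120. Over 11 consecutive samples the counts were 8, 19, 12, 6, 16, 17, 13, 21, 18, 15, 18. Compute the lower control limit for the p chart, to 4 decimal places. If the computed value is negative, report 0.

0.0334

p̄ = Σdᵢ / (k·n) = 163 / (11 × 120) = 0.12348
LCL = p̄ − 3·√(p̄(1−p̄)/n) = 0.12348 − 3 × 0.03003 = 0.03339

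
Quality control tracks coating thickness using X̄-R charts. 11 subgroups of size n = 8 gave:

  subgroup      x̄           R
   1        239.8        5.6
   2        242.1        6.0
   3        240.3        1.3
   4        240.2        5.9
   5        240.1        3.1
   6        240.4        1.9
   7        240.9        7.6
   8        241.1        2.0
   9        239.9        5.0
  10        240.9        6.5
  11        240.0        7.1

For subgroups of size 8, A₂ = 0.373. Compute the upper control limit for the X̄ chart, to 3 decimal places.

242.281

X̄̄ = (239.8 + 242.1 + 240.3 + 240.2 + 240.1 + 240.4 + 240.9 + 241.1 + 239.9 + 240.9 + 240.0) / 11 = 2645.7000 / 11 = 240.5182
R̄ = (5.6 + 6.0 + 1.3 + 5.9 + 3.1 + 1.9 + 7.6 + 2.0 + 5.0 + 6.5 + 7.1) / 11 = 52.0000 / 11 = 4.7273
UCL = X̄̄ + A₂·R̄ = 240.5182 + 0.373 × 4.7273 = 242.2815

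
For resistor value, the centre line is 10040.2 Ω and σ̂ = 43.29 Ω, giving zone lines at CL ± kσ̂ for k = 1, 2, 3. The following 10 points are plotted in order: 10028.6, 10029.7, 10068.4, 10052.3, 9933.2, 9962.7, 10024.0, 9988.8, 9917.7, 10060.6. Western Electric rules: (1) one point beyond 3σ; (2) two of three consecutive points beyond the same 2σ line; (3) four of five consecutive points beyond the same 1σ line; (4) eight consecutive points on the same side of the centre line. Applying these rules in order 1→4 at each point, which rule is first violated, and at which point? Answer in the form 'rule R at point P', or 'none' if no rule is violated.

Zone of each point (C = within 1σ̂, B = 1σ̂–2σ̂, A = 2σ̂–3σ̂, * = beyond 3σ̂; sign = side of CL): 1:-C, 2:-C, 3:+C, 4:+C, 5:-A, 6:-B, 7:-C, 8:-B, 9:-A, 10:+C
Rule 3 (four of five consecutive points beyond the same 1σ limit) is satisfied at point 9.

rule 3 at point 9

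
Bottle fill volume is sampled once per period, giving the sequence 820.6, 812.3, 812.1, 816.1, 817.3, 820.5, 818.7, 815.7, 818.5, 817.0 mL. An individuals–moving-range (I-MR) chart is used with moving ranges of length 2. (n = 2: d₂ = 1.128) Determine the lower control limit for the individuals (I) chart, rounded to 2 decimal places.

809.20

X̄ = (820.6 + 812.3 + 812.1 + 816.1 + 817.3 + 820.5 + 818.7 + 815.7 + 818.5 + 817.0) / 10 = 816.8800
Moving ranges: 8.3, 0.2, 4.0, 1.2, 3.2, 1.8, 3.0, 2.8, 1.5; M̄R̄ = 26.0000 / 9 = 2.8889
LCL = X̄ − 3·M̄R̄/d₂ = 816.8800 − 3 × 2.8889 / 1.128 = 809.1968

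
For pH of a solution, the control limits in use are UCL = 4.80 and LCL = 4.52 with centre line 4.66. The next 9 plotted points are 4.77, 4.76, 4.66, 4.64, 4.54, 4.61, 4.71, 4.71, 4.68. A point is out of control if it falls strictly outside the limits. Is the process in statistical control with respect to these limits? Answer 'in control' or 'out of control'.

All 9 points lie within [4.52, 4.80].

in control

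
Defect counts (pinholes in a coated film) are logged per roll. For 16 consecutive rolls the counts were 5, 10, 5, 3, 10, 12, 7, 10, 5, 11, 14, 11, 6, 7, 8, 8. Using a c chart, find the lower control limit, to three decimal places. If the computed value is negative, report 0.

0.000

c̄ = (5 + 10 + 5 + 3 + 10 + 12 + 7 + 10 + 5 + 11 + 14 + 11 + 6 + 7 + 8 + 8) / 16 = 132 / 16 = 8.2500
LCL = c̄ − 3√c̄ = 8.2500 − 3 × 2.8723 = -0.3668 → 0 (cannot be negative)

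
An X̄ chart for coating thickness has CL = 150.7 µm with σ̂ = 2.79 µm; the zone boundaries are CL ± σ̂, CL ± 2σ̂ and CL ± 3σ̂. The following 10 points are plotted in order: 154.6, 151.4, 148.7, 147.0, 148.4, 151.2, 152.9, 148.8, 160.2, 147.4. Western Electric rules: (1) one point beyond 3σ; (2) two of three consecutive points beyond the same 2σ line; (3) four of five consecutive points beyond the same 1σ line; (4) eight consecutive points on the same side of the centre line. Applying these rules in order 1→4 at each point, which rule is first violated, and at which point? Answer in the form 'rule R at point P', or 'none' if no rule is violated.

Zone of each point (C = within 1σ̂, B = 1σ̂–2σ̂, A = 2σ̂–3σ̂, * = beyond 3σ̂; sign = side of CL): 1:+B, 2:+C, 3:-C, 4:-B, 5:-C, 6:+C, 7:+C, 8:-C, 9:+*, 10:-B
Rule 1 (one point beyond the 3σ limits) is satisfied at point 9.

rule 1 at point 9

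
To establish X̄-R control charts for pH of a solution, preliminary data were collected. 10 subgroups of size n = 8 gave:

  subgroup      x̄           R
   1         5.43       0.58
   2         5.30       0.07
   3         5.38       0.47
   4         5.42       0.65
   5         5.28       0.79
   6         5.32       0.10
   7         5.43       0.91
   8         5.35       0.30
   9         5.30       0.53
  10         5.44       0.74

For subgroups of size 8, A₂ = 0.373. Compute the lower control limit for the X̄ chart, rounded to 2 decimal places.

5.17

X̄̄ = (5.43 + 5.30 + 5.38 + 5.42 + 5.28 + 5.32 + 5.43 + 5.35 + 5.30 + 5.44) / 10 = 53.6500 / 10 = 5.3650
R̄ = (0.58 + 0.07 + 0.47 + 0.65 + 0.79 + 0.10 + 0.91 + 0.30 + 0.53 + 0.74) / 10 = 5.1400 / 10 = 0.5140
LCL = X̄̄ − A₂·R̄ = 5.3650 − 0.373 × 0.5140 = 5.1733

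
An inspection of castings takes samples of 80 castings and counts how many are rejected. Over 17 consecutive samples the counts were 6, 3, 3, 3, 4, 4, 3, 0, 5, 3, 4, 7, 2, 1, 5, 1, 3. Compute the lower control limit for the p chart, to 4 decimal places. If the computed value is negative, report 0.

p̄ = Σdᵢ / (k·n) = 57 / (17 × 80) = 0.04191
LCL = p̄ − 3·√(p̄(1−p̄)/n) = 0.04191 − 3 × 0.02240 = -0.02530 → 0 (negative, so LCL = 0)

0.0000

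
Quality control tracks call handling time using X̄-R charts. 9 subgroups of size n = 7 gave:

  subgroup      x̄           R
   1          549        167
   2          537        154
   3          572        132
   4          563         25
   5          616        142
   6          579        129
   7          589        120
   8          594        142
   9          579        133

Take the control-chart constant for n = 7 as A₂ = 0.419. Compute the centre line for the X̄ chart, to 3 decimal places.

575.333

X̄̄ = (549 + 537 + 572 + 563 + 616 + 579 + 589 + 594 + 579) / 9 = 5178.0000 / 9 = 575.3333
CL = X̄̄ = 575.3333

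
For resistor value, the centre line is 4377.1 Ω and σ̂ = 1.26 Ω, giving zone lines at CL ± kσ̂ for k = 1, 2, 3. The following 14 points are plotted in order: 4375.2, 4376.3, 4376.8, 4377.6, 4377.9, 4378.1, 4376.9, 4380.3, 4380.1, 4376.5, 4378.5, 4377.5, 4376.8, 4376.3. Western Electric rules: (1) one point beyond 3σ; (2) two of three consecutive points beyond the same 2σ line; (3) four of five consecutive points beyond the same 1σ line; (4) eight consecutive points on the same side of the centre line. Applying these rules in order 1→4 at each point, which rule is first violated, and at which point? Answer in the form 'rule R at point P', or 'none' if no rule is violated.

Zone of each point (C = within 1σ̂, B = 1σ̂–2σ̂, A = 2σ̂–3σ̂, * = beyond 3σ̂; sign = side of CL): 1:-B, 2:-C, 3:-C, 4:+C, 5:+C, 6:+C, 7:-C, 8:+A, 9:+A, 10:-C, 11:+B, 12:+C, 13:-C, 14:-C
Rule 2 (two of three consecutive points beyond the same 2σ limit) is satisfied at point 9.

rule 2 at point 9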